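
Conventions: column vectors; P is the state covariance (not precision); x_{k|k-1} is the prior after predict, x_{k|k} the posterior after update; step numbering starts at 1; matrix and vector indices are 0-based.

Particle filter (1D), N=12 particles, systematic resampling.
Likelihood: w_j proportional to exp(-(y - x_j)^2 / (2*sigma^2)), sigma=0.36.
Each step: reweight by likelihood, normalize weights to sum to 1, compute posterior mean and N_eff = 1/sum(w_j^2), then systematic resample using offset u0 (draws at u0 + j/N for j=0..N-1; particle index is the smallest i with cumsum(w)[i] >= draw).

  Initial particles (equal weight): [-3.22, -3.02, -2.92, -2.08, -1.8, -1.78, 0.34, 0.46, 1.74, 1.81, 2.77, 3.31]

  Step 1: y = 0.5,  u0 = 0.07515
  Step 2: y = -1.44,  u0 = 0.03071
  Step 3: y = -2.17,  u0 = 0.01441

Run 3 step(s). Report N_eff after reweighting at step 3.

step 1: w=[0.0000, 0.0000, 0.0000, 0.0000, 0.0000, 0.0000, 0.4759, 0.5220, 0.0014, 0.0007, 0.0000, 0.0000]  mean=0.4056  Neff=2.0041  idx=[6, 6, 6, 6, 6, 7, 7, 7, 7, 7, 7, 7]
step 2: w=[0.1594, 0.1594, 0.1594, 0.1594, 0.1594, 0.0290, 0.0290, 0.0290, 0.0290, 0.0290, 0.0290, 0.0290]  mean=0.3644  Neff=7.5238  idx=[0, 0, 1, 1, 2, 2, 3, 3, 4, 4, 7, 10]
step 3: w=[0.0982, 0.0982, 0.0982, 0.0982, 0.0982, 0.0982, 0.0982, 0.0982, 0.0982, 0.0982, 0.0091, 0.0091]  mean=0.3422  Neff=10.3560  idx=[0, 0, 1, 2, 3, 4, 5, 6, 6, 7, 8, 9]

N_eff = 10.3560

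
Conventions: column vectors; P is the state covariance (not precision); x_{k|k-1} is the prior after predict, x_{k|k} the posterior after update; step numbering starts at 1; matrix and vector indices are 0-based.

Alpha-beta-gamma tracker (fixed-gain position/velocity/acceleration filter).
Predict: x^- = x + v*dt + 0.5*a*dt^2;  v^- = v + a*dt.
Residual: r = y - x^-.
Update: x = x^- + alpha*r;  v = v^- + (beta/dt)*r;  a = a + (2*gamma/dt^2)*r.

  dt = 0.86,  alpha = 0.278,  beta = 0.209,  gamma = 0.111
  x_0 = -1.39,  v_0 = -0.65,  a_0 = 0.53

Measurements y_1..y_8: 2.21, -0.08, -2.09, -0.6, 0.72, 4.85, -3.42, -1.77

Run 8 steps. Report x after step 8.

x_post = -2.7917

step 1: x_pred=-1.7530  r=3.9630  x^+=-0.6513  v^+=0.7689  a^+=1.7195
step 2: x_pred=0.6459  r=-0.7259  x^+=0.4441  v^+=2.0713  a^+=1.5017
step 3: x_pred=2.7807  r=-4.8707  x^+=1.4267  v^+=2.1791  a^+=0.0397
step 4: x_pred=3.3153  r=-3.9153  x^+=2.2269  v^+=1.2617  a^+=-1.1356
step 5: x_pred=2.8919  r=-2.1719  x^+=2.2881  v^+=-0.2428  a^+=-1.7875
step 6: x_pred=1.4184  r=3.4316  x^+=2.3724  v^+=-0.9460  a^+=-0.7574
step 7: x_pred=1.2787  r=-4.6987  x^+=-0.0276  v^+=-2.7393  a^+=-2.1678
step 8: x_pred=-3.1850  r=1.4150  x^+=-2.7917  v^+=-4.2597  a^+=-1.7431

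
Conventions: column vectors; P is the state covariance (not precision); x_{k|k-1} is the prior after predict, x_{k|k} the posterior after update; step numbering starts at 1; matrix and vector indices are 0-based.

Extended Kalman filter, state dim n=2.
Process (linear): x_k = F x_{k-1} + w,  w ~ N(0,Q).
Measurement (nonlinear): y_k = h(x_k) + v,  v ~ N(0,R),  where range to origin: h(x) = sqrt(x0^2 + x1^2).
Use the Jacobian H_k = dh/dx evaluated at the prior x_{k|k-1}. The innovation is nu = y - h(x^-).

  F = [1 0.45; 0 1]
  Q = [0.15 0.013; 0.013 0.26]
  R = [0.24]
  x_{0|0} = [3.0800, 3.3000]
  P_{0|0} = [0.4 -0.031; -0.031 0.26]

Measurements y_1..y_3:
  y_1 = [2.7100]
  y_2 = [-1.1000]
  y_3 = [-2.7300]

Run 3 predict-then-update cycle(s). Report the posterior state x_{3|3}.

x_post = [-0.6888, 1.2051]

step 1: x^-=[4.5650, 3.3000]  P^-=[0.5747 0.0990; 0.0990 0.5200]  H_jac=[0.8104 0.5858]  S=[0.8900]  K=[0.5885; 0.4325]  nu=[-2.9229]  x^+=[2.8447, 2.0360]  P^+=[0.2665 -0.1275; -0.1275 0.3536]
step 2: x^-=[3.7609, 2.0360]  P^-=[0.3733 0.0446; 0.0446 0.6136]  H_jac=[0.8794 0.4761]  S=[0.7051]  K=[0.4957; 0.4699]  nu=[-5.3767]  x^+=[1.0957, -0.4904]  P^+=[0.2001 -0.1196; -0.1196 0.4579]
step 3: x^-=[0.8750, -0.4904]  P^-=[0.3351 0.0994; 0.0994 0.7179]  H_jac=[0.8724 -0.4889]  S=[0.5818]  K=[0.4189; -0.4542]  nu=[-3.7331]  x^+=[-0.6888, 1.2051]  P^+=[0.2330 0.2101; 0.2101 0.5979]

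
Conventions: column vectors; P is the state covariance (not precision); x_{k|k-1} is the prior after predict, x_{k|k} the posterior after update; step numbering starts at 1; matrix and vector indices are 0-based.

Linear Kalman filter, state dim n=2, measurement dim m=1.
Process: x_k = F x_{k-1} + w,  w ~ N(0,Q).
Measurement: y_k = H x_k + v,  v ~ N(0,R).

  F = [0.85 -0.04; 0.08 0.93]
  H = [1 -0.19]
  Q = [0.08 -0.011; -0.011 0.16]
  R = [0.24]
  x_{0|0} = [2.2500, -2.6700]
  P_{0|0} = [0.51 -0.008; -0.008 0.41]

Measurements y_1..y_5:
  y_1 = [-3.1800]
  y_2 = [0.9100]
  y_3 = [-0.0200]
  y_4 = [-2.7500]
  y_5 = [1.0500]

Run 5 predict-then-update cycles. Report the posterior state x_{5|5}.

x_post = [-0.3491, -1.5100]

step 1: x^-=[2.0193, -2.3031]  P^-=[0.4497 0.0021; 0.0021 0.5167]  S=[0.7075]  K=[0.6350; -0.1357]  nu=[-5.6369]  x^+=[-1.5601, -1.5379]  P^+=[0.1644 0.0631; 0.0631 0.5036]
step 2: x^-=[-1.2646, -1.5551]  P^-=[0.1953 0.0311; 0.0311 0.6060]  S=[0.4453]  K=[0.4252; -0.1887]  nu=[1.8791]  x^+=[-0.4655, -1.9096]  P^+=[0.1148 0.0669; 0.0669 0.5902]
step 3: x^-=[-0.3193, -1.8132]  P^-=[0.1593 0.0275; 0.0275 0.6811]  S=[0.4135]  K=[0.3727; -0.2465]  nu=[-0.0452]  x^+=[-0.3361, -1.8020]  P^+=[0.1019 0.0655; 0.0655 0.6560]
step 4: x^-=[-0.2136, -1.7028]  P^-=[0.1502 0.0231; 0.0231 0.7378]  S=[0.4081]  K=[0.3573; -0.2870]  nu=[-2.8599]  x^+=[-1.2356, -0.8821]  P^+=[0.0981 0.0649; 0.0649 0.7042]
step 5: x^-=[-1.0150, -0.9192]  P^-=[0.1476 0.0206; 0.0206 0.7793]  S=[0.4079]  K=[0.3522; -0.3125]  nu=[1.8904]  x^+=[-0.3491, -1.5100]  P^+=[0.0970 0.0655; 0.0655 0.7395]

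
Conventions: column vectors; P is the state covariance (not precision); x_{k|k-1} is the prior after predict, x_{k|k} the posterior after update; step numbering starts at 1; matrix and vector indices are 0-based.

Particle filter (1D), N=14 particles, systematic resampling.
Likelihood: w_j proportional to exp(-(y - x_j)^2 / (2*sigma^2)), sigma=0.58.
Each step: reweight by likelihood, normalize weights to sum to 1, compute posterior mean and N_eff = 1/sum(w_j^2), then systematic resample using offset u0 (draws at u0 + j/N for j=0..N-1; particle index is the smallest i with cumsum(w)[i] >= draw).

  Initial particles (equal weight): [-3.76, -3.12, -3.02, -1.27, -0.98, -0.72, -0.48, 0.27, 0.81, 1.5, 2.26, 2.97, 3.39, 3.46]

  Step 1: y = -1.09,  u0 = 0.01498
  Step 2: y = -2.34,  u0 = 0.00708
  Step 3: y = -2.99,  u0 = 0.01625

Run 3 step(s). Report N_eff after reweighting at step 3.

step 1: w=[0.0000, 0.0006, 0.0012, 0.2802, 0.2888, 0.2399, 0.1691, 0.0188, 0.0014, 0.0000, 0.0000, 0.0000, 0.0000, 0.0000]  mean=-0.8921  Neff=4.0256  idx=[3, 3, 3, 3, 4, 4, 4, 4, 5, 5, 5, 5, 6, 6]
step 2: w=[0.1692, 0.1692, 0.1692, 0.1692, 0.0594, 0.0594, 0.0594, 0.0594, 0.0188, 0.0188, 0.0188, 0.0188, 0.0054, 0.0054]  mean=-1.1513  Neff=7.6902  idx=[0, 0, 0, 1, 1, 2, 2, 2, 3, 3, 4, 5, 7, 9]
step 3: w=[0.0940, 0.0940, 0.0940, 0.0940, 0.0940, 0.0940, 0.0940, 0.0940, 0.0940, 0.0940, 0.0188, 0.0188, 0.0188, 0.0036]  mean=-1.2516  Neff=11.1832  idx=[0, 0, 1, 2, 3, 3, 4, 5, 6, 7, 7, 8, 9, 10]

N_eff = 11.1832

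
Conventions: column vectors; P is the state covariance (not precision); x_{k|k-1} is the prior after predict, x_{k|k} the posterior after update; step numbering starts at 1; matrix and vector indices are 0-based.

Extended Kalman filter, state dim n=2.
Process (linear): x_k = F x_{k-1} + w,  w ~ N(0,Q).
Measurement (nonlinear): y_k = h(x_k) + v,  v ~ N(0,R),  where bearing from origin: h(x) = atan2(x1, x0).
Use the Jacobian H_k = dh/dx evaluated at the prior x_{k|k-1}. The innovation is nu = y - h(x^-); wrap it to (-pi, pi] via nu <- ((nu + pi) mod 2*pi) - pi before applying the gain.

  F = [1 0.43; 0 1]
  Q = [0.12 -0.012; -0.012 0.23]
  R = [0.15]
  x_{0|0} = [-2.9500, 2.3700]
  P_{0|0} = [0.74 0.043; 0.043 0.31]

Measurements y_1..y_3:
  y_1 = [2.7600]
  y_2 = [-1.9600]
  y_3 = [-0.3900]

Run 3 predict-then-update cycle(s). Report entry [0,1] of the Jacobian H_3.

step 1: x^-=[-1.9309, 2.3700]  P^-=[0.9543 0.1643; 0.1643 0.5400]  H_jac=[-0.2536 -0.2066]  S=[0.2516]  K=[-1.0966; -0.6090]  nu=[0.5055]  x^+=[-2.4853, 2.0621]  P^+=[0.6517 -0.0037; -0.0037 0.4467]
step 2: x^-=[-1.5986, 2.0621]  P^-=[0.8510 0.1763; 0.1763 0.6767]  H_jac=[-0.3029 -0.2348]  S=[0.2905]  K=[-1.0300; -0.7309]  nu=[2.0930]  x^+=[-3.7543, 0.5325]  P^+=[0.5429 -0.0423; -0.0423 0.5215]
step 3: x^-=[-3.5253, 0.5325]  P^-=[0.7229 0.1699; 0.1699 0.7515]  H_jac=[-0.0419 -0.2773]  S=[0.2130]  K=[-0.3634; -1.0118]  nu=[2.9015]  x^+=[-4.5796, -2.4034]  P^+=[0.6948 0.0916; 0.0916 0.5334]

H_jac[0,1] = -0.2773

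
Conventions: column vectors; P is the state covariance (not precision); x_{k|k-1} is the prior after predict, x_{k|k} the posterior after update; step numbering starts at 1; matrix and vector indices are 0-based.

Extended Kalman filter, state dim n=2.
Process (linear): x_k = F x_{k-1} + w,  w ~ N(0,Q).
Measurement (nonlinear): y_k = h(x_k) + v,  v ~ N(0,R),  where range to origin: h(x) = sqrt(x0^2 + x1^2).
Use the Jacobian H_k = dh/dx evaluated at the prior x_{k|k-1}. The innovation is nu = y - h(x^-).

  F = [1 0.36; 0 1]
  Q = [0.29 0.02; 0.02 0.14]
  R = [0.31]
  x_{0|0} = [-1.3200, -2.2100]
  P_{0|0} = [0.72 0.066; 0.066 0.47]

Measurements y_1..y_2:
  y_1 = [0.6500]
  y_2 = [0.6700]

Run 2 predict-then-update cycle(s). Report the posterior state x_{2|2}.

step 1: x^-=[-2.1156, -2.2100]  P^-=[1.1184 0.2552; 0.2552 0.6100]  H_jac=[-0.6915 -0.7224]  S=[1.4181]  K=[-0.6754; -0.4352]  nu=[-2.4094]  x^+=[-0.4883, -1.1615]  P^+=[0.4716 -0.1616; -0.1616 0.3414]
step 2: x^-=[-0.9065, -1.1615]  P^-=[0.6895 -0.0187; -0.0187 0.4814]  H_jac=[-0.6152 -0.7883]  S=[0.8521]  K=[-0.4806; -0.4319]  nu=[-0.8033]  x^+=[-0.5204, -0.8145]  P^+=[0.4927 -0.1955; -0.1955 0.3225]

x_post = [-0.5204, -0.8145]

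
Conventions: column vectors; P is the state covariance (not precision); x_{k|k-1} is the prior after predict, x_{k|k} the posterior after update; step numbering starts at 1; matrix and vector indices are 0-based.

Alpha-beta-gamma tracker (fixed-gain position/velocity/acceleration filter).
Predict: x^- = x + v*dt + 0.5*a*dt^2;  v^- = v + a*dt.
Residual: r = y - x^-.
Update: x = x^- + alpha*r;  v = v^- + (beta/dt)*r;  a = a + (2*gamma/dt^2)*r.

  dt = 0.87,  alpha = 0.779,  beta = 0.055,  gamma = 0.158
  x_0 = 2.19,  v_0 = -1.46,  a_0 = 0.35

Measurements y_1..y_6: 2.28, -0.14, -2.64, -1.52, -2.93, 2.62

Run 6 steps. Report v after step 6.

step 1: x_pred=1.0523  r=1.2277  x^+=2.0087  v^+=-1.0779  a^+=0.8626
step 2: x_pred=1.3974  r=-1.5374  x^+=0.1998  v^+=-0.4246  a^+=0.2207
step 3: x_pred=-0.0861  r=-2.5539  x^+=-2.0756  v^+=-0.3940  a^+=-0.8455
step 4: x_pred=-2.7384  r=1.2184  x^+=-1.7893  v^+=-1.0526  a^+=-0.3368
step 5: x_pred=-2.8325  r=-0.0975  x^+=-2.9084  v^+=-1.3518  a^+=-0.3775
step 6: x_pred=-4.2274  r=6.8474  x^+=1.1067  v^+=-1.2473  a^+=2.4812

v_post = -1.2473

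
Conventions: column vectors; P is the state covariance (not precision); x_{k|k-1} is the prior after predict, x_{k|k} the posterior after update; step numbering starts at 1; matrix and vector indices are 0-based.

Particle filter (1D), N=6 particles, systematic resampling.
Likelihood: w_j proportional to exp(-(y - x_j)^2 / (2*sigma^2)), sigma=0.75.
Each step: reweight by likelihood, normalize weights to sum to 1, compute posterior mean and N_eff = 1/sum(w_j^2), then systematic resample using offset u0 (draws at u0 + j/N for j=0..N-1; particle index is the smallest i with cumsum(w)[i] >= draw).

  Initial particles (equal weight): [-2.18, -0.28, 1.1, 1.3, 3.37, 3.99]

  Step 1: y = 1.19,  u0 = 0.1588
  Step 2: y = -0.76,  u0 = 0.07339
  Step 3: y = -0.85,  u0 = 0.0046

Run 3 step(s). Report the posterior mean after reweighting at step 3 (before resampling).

step 1: w=[0.0000, 0.0683, 0.4630, 0.4614, 0.0068, 0.0004]  mean=1.1147  Neff=2.3150  idx=[2, 2, 2, 3, 3, 3]
step 2: w=[0.2225, 0.2225, 0.2225, 0.1108, 0.1108, 0.1108]  mean=1.1665  Neff=5.3946  idx=[0, 1, 1, 2, 3, 5]
step 3: w=[0.2014, 0.2014, 0.2014, 0.2014, 0.0972, 0.0972]  mean=1.1389  Neff=5.5201  idx=[0, 0, 1, 2, 3, 4]

post_mean = 1.1389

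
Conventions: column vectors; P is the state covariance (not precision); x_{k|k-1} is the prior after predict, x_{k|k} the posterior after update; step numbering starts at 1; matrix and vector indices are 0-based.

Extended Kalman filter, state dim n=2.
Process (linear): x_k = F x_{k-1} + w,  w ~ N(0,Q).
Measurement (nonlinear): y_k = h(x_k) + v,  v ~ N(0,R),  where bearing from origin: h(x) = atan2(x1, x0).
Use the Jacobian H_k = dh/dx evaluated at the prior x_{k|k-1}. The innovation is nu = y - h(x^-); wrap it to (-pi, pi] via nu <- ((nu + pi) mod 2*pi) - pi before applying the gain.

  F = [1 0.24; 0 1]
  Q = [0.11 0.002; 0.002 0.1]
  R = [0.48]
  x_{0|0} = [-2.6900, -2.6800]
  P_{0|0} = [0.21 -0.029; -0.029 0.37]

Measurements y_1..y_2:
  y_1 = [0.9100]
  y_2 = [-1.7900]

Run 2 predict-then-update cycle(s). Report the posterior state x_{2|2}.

step 1: x^-=[-3.3332, -2.6800]  P^-=[0.3274 0.0618; 0.0618 0.4700]  H_jac=[0.1465 -0.1822]  S=[0.4993]  K=[0.0735; -0.1534]  nu=[-2.9088]  x^+=[-3.5470, -2.2339]  P^+=[0.3247 0.0674; 0.0674 0.4583]
step 2: x^-=[-4.0831, -2.2339]  P^-=[0.4935 0.1794; 0.1794 0.5583]  H_jac=[0.1031 -0.1885]  S=[0.4981]  K=[0.0343; -0.1741]  nu=[0.8510]  x^+=[-4.0540, -2.3820]  P^+=[0.4929 0.1824; 0.1824 0.5432]

x_post = [-4.0540, -2.3820]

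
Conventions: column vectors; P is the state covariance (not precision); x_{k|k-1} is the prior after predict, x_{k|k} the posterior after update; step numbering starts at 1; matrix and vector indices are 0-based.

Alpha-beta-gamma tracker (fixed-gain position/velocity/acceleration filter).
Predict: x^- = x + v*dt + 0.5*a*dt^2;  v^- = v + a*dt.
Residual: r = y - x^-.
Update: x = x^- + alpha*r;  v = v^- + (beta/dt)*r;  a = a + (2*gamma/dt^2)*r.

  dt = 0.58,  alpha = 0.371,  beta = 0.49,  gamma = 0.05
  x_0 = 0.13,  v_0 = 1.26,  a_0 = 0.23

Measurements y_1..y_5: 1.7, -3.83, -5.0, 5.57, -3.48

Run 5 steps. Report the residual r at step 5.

step 1: x_pred=0.8995  r=0.8005  x^+=1.1965  v^+=2.0697  a^+=0.4680
step 2: x_pred=2.4756  r=-6.3056  x^+=0.1362  v^+=-2.9860  a^+=-1.4065
step 3: x_pred=-1.8322  r=-3.1678  x^+=-3.0075  v^+=-6.4780  a^+=-2.3481
step 4: x_pred=-7.1597  r=12.7297  x^+=-2.4370  v^+=2.9145  a^+=1.4360
step 5: x_pred=-0.5051  r=-2.9749  x^+=-1.6088  v^+=1.2340  a^+=0.5516

resid = -2.9749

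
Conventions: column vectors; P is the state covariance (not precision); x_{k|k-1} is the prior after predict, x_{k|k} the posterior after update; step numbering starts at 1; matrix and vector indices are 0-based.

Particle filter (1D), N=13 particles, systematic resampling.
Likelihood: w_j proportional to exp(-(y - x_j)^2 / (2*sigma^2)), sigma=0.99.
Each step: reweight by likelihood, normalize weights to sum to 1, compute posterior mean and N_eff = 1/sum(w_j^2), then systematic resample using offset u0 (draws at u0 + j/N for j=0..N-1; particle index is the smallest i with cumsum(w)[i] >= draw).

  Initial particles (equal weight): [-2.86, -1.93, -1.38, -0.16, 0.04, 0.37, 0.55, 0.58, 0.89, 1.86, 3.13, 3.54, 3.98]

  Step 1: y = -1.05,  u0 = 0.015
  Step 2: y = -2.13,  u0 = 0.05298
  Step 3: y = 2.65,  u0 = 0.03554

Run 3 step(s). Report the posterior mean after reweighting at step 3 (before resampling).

post_mean = -0.0315

step 1: w=[0.0462, 0.1656, 0.2326, 0.1641, 0.1341, 0.0879, 0.0666, 0.0634, 0.0360, 0.0033, 0.0000, 0.0000, 0.0000]  mean=-0.6496  Neff=6.8446  idx=[0, 1, 1, 2, 2, 2, 3, 3, 4, 4, 5, 6, 7]
step 2: w=[0.1380, 0.1775, 0.1775, 0.1359, 0.1359, 0.1359, 0.0250, 0.0250, 0.0164, 0.0164, 0.0075, 0.0046, 0.0043]  mean=-1.6415  Neff=7.1751  idx=[0, 0, 1, 1, 2, 2, 3, 3, 4, 4, 5, 5, 9]
step 3: w=[0.0000, 0.0000, 0.0007, 0.0007, 0.0007, 0.0007, 0.0077, 0.0077, 0.0077, 0.0077, 0.0077, 0.0077, 0.9507]  mean=-0.0315  Neff=1.1058  idx=[10, 12, 12, 12, 12, 12, 12, 12, 12, 12, 12, 12, 12]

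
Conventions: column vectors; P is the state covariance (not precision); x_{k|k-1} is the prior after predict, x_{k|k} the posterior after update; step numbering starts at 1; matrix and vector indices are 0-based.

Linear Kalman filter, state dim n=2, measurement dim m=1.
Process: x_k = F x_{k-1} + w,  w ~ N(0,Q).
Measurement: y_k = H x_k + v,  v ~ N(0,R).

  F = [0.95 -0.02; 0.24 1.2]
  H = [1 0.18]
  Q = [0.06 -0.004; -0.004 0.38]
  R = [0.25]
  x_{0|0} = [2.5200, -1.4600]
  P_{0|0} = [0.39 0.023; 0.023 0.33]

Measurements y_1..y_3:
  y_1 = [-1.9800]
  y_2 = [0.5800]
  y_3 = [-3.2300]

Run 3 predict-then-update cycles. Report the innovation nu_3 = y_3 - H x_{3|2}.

innov = [-3.1675]

step 1: x^-=[2.4232, -1.1472]  P^-=[0.4112 0.1031; 0.1031 0.8909]  S=[0.7272]  K=[0.5910; 0.3623]  nu=[-4.1967]  x^+=[-0.0571, -2.6677]  P^+=[0.1572 -0.0526; -0.0526 0.7955]
step 2: x^-=[-0.0009, -3.2149]  P^-=[0.2042 -0.0470; -0.0470 1.5042]  S=[0.4860]  K=[0.4028; 0.4604]  nu=[1.1596]  x^+=[0.4661, -2.6810]  P^+=[0.1254 -0.1371; -0.1371 1.4012]
step 3: x^-=[0.4965, -3.1053]  P^-=[0.1789 -0.1647; -0.1647 2.3259]  S=[0.4450]  K=[0.3355; 0.5708]  nu=[-3.1675]  x^+=[-0.5661, -4.9133]  P^+=[0.1288 -0.2499; -0.2499 2.1810]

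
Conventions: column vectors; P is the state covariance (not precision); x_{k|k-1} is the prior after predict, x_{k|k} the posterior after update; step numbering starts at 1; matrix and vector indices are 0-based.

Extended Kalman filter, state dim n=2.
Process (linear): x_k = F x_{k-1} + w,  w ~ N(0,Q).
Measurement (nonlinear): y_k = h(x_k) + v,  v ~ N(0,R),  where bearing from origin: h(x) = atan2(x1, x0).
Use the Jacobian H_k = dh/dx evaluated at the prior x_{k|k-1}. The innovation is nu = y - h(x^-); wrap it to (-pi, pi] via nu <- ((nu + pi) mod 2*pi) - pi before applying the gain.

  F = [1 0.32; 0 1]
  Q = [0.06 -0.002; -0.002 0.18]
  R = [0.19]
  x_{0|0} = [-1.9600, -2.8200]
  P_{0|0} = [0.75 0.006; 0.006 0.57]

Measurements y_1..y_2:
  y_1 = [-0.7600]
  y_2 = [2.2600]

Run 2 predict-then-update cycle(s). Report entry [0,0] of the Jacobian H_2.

step 1: x^-=[-2.8624, -2.8200]  P^-=[0.8722 0.1864; 0.1864 0.7500]  H_jac=[0.1747 -0.1773]  S=[0.2286]  K=[0.5218; -0.4392]  nu=[1.6037]  x^+=[-2.0257, -3.5243]  P^+=[0.8100 0.2388; 0.2388 0.7059]
step 2: x^-=[-3.1534, -3.5243]  P^-=[1.0951 0.4627; 0.4627 0.8859]  H_jac=[0.1576 -0.1410]  S=[0.2142]  K=[0.5009; -0.2427]  nu=[-1.7225]  x^+=[-4.0163, -3.1062]  P^+=[1.0413 0.4887; 0.4887 0.8733]

H_jac[0,0] = 0.1576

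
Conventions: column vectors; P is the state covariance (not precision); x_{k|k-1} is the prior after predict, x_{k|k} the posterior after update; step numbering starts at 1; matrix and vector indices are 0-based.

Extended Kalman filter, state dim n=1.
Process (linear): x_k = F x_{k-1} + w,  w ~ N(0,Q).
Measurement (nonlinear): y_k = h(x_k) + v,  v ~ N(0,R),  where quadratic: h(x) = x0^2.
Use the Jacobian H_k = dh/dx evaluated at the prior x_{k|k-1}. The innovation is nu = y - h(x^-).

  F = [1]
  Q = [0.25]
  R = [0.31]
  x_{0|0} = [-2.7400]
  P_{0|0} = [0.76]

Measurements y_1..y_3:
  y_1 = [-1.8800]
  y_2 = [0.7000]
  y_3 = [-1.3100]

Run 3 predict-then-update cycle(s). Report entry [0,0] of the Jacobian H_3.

H_jac[0,0] = -1.7948

step 1: x^-=[-2.7400]  P^-=[1.0100]  H_jac=[-5.4800]  S=[30.6407]  K=[-0.1806]  nu=[-9.3876]  x^+=[-1.0443]  P^+=[0.0102]
step 2: x^-=[-1.0443]  P^-=[0.2602]  H_jac=[-2.0885]  S=[1.4451]  K=[-0.3761]  nu=[-0.3905]  x^+=[-0.8974]  P^+=[0.0558]
step 3: x^-=[-0.8974]  P^-=[0.3058]  H_jac=[-1.7948]  S=[1.2952]  K=[-0.4238]  nu=[-2.1153]  x^+=[-0.0009]  P^+=[0.0732]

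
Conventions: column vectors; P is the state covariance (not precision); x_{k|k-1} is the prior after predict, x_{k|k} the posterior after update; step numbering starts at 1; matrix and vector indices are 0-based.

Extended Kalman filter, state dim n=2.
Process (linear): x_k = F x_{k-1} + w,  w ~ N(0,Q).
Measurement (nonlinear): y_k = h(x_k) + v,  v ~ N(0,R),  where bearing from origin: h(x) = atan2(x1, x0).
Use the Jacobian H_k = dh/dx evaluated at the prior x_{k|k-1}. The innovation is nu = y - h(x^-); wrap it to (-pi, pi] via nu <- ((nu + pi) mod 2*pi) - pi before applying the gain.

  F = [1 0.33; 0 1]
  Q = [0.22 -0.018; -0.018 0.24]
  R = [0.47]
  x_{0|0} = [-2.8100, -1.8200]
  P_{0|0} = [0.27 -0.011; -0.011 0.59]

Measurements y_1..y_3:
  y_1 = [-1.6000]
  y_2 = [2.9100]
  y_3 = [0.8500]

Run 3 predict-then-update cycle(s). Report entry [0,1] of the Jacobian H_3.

H_jac[0,1] = -0.1805

step 1: x^-=[-3.4106, -1.8200]  P^-=[0.5470 0.1657; 0.1657 0.8300]  H_jac=[0.1218 -0.2282]  S=[0.5121]  K=[0.0562; -0.3305]  nu=[1.0514]  x^+=[-3.3515, -2.1674]  P^+=[0.5454 0.1752; 0.1752 0.7741]
step 2: x^-=[-4.0667, -2.1674]  P^-=[0.9653 0.4127; 0.4127 1.0141]  H_jac=[0.1021 -0.1915]  S=[0.5011]  K=[0.0389; -0.3035]  nu=[-0.7213]  x^+=[-4.0948, -1.9486]  P^+=[0.9646 0.4186; 0.4186 0.9679]
step 3: x^-=[-4.7378, -1.9486]  P^-=[1.5662 0.7200; 0.7200 1.2079]  H_jac=[0.0742 -0.1805]  S=[0.4987]  K=[-0.0275; -0.3301]  nu=[-2.6818]  x^+=[-4.6642, -1.0634]  P^+=[1.5658 0.7155; 0.7155 1.1536]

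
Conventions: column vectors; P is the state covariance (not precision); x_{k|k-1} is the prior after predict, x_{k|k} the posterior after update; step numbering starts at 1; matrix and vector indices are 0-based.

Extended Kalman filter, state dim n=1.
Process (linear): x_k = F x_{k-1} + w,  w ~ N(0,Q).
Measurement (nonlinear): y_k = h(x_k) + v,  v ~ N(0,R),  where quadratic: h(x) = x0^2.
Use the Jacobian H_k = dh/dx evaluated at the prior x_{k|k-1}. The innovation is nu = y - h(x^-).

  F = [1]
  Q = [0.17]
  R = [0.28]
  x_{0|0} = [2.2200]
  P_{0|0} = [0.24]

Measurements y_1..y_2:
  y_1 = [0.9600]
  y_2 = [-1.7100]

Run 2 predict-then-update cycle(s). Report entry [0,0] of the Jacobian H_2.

step 1: x^-=[2.2200]  P^-=[0.4100]  H_jac=[4.4400]  S=[8.3626]  K=[0.2177]  nu=[-3.9684]  x^+=[1.3561]  P^+=[0.0137]
step 2: x^-=[1.3561]  P^-=[0.1837]  H_jac=[2.7123]  S=[1.6316]  K=[0.3054]  nu=[-3.5491]  x^+=[0.2722]  P^+=[0.0315]

H_jac[0,0] = 2.7123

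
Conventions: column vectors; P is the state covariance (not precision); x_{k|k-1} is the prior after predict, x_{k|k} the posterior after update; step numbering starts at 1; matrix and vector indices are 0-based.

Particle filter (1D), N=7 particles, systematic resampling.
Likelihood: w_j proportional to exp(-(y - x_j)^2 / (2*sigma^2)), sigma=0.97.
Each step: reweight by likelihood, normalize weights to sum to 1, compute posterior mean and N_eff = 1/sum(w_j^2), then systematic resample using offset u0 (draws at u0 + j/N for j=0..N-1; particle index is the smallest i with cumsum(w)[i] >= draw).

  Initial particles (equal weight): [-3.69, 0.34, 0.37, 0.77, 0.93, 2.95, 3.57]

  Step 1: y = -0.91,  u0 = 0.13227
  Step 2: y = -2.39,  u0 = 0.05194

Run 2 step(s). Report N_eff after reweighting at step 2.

step 1: w=[0.0131, 0.3459, 0.3323, 0.1771, 0.1313, 0.0003, 0.0000]  mean=0.4518  Neff=3.5860  idx=[1, 1, 2, 2, 3, 3, 4]
step 2: w=[0.2221, 0.2221, 0.2035, 0.2035, 0.0578, 0.0578, 0.0333]  mean=0.4216  Neff=5.2849  idx=[0, 0, 1, 2, 2, 3, 5]

N_eff = 5.2849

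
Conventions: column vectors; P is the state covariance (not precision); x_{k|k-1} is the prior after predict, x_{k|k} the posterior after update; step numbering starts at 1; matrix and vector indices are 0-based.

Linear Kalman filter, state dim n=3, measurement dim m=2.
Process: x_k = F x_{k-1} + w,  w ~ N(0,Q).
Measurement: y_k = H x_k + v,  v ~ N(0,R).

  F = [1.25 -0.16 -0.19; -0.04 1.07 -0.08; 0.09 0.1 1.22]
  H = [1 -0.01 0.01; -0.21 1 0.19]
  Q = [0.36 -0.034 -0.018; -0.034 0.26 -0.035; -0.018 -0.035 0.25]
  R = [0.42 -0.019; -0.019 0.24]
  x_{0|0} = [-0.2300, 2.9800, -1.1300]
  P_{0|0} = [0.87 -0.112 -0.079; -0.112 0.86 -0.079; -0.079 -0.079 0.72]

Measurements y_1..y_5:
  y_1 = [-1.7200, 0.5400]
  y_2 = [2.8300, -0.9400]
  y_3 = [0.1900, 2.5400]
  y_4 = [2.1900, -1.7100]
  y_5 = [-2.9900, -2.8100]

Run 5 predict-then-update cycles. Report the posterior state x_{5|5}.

x_post = [-1.1504, -2.7593, 3.1666]

step 1: x^-=[-0.5496, 3.2882, -1.1013]  P^-=[1.8449 -0.3420 -0.2154; -0.3420 1.2732 -0.1248; -0.2154 -0.1248 1.2987]  S=[2.2677 -0.8008; -0.8008 1.7548]  K=[0.7857 -0.0804; 0.1299 0.8122; -0.0656 0.0653]  nu=[-1.1265, -2.6544]  x^+=[-1.2213, 0.9859, -1.2007]  P^+=[0.3324 0.0439 -0.0439; 0.0439 0.2462 -0.2345; -0.0439 -0.2345 1.2745]
step 2: x^-=[-1.4563, 1.1999, -1.4762]  P^-=[0.9207 0.0343 -0.2911; 0.0343 0.5867 -0.4319; -0.2911 -0.4319 2.0861]  S=[1.3346 -0.2380; -0.2380 0.7873]  K=[0.6753 -0.0680; 0.1382 0.6736; -0.2045 -0.0293]  nu=[4.3131, -2.1652]  x^+=[1.6038, 0.3376, -2.2947]  P^+=[0.2865 0.0519 -0.1098; 0.0519 0.2483 -0.4124; -0.1098 -0.4124 2.0325]
step 3: x^-=[2.3867, 0.4807, -2.6214]  P^-=[0.8938 0.0985 -0.5323; 0.0985 0.6232 -0.7319; -0.5323 -0.7319 3.1562]  S=[1.3017 -0.2142; -0.2142 0.7395]  K=[0.6714 -0.0629; 0.1768 0.6779; -0.4028 -0.1444]  nu=[-2.1656, 3.0586]  x^+=[0.7401, 2.1712, -2.1905]  P^+=[0.2859 0.0706 -0.2023; 0.0706 0.2940 -0.6308; -0.2023 -0.6308 2.9544]
step 4: x^-=[0.9939, 2.4688, -2.3887]  P^-=[0.9504 0.1800 -0.8375; 0.1800 0.7166 -1.0935; -0.8375 -1.0935 4.4556]  S=[1.3508 -0.2031; -0.2031 0.7351]  K=[0.6881 -0.0529; 0.2256 0.7032; -0.6192 -0.2677]  nu=[1.2446, -3.5162]  x^+=[2.0366, 0.2771, -2.2179]  P^+=[0.2940 0.0936 -0.3032; 0.0936 0.3489 -0.8671; -0.3032 -0.8671 3.9524]
step 5: x^-=[2.9228, 0.3925, -2.4948]  P^-=[1.0248 0.2706 -1.1677; 0.2706 0.8237 -1.4838; -1.1677 -1.4838 5.8621]  S=[1.4170 -0.1916; -0.1916 0.7362]  K=[0.7074 -0.0421; 0.2733 0.7299; -0.8242 -0.3841]  nu=[-5.8839, -2.1147]  x^+=[-1.1504, -2.7593, 3.1666]  P^+=[0.3030 0.1159 -0.3989; 0.1159 0.4021 -1.0936; -0.3989 -1.0936 4.9123]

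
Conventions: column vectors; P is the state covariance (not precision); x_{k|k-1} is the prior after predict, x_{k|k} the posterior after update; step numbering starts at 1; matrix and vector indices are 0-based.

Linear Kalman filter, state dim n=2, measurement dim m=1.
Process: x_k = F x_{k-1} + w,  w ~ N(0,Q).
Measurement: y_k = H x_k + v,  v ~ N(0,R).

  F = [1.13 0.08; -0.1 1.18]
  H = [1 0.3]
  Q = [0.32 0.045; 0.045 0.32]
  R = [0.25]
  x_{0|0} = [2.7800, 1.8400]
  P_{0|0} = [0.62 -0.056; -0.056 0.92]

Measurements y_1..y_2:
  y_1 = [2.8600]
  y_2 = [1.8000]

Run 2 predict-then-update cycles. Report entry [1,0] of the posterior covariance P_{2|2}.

P_post[1,0] = -0.5703

step 1: x^-=[3.2886, 1.8932]  P^-=[1.1074 -0.0124; -0.0124 1.6204]  S=[1.4958]  K=[0.7379; 0.3167]  nu=[-0.9966]  x^+=[2.5533, 1.5776]  P^+=[0.2931 -0.3620; -0.3620 1.4704]
step 2: x^-=[3.0114, 1.6063]  P^-=[0.6382 -0.3290; -0.3290 2.4558]  S=[0.9118]  K=[0.5917; 0.4471]  nu=[-1.6933]  x^+=[2.0096, 0.8491]  P^+=[0.3190 -0.5703; -0.5703 2.2735]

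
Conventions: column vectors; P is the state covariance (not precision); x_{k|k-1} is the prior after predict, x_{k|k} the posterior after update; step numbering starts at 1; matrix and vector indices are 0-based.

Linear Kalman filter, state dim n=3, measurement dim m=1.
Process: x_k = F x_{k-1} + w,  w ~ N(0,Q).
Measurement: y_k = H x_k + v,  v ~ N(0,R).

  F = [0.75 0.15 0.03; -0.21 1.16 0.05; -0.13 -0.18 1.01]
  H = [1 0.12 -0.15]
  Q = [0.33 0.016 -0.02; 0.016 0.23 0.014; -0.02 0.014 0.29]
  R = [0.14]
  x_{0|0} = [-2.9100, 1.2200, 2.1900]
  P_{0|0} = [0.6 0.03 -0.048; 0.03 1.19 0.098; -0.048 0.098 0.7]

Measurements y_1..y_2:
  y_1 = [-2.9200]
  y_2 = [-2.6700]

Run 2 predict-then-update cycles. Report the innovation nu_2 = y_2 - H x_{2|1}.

step 1: x^-=[-1.9338, 2.1358, 2.3706]  P^-=[0.7004 0.1574 -0.1159; 0.1574 1.8572 -0.0617; -0.1159 -0.0617 1.0311]  S=[0.9651]  K=[0.7633; 0.4036; -0.2880]  nu=[-0.8869]  x^+=[-2.6108, 1.7778, 2.6261]  P^+=[0.1381 -0.1399 0.0963; -0.1399 1.7000 0.0505; 0.0963 0.0505 0.9511]
step 2: x^-=[-1.6126, 2.7418, 2.6717]  P^-=[0.4201 0.1793 0.0510; 0.1793 2.5980 -0.2357; 0.0510 -0.2357 1.2674]  S=[0.6622]  K=[0.6553; 0.7949; -0.2528]  nu=[-0.9856]  x^+=[-2.2585, 1.9584, 2.9209]  P^+=[0.1357 -0.1657 0.1607; -0.1657 2.1796 -0.1026; 0.1607 -0.1026 1.2251]

innov = [-0.9856]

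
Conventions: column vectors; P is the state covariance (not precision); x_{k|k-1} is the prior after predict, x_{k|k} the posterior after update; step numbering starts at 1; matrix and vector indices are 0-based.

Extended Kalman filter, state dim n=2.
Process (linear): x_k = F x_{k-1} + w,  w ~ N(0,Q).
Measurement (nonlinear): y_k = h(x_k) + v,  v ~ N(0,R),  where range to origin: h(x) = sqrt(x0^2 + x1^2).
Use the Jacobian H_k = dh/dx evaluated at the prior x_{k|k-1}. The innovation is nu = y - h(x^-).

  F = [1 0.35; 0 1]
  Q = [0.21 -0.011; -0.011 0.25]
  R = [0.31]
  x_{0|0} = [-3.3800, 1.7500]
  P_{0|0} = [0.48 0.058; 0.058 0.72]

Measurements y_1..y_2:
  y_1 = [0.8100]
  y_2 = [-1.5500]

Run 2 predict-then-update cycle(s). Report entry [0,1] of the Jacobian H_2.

step 1: x^-=[-2.7675, 1.7500]  P^-=[0.8188 0.2990; 0.2990 0.9700]  H_jac=[-0.8452 0.5345]  S=[0.9019]  K=[-0.5902; 0.2946]  nu=[-2.4644]  x^+=[-1.3131, 1.0239]  P^+=[0.5047 0.4558; 0.4558 0.8917]
step 2: x^-=[-0.9547, 1.0239]  P^-=[1.1430 0.7569; 0.7569 1.1417]  H_jac=[-0.6820 0.7314]  S=[0.6972]  K=[-0.3239; 0.4573]  nu=[-2.9500]  x^+=[0.0009, -0.3252]  P^+=[1.0698 0.8602; 0.8602 0.9959]

H_jac[0,1] = 0.7314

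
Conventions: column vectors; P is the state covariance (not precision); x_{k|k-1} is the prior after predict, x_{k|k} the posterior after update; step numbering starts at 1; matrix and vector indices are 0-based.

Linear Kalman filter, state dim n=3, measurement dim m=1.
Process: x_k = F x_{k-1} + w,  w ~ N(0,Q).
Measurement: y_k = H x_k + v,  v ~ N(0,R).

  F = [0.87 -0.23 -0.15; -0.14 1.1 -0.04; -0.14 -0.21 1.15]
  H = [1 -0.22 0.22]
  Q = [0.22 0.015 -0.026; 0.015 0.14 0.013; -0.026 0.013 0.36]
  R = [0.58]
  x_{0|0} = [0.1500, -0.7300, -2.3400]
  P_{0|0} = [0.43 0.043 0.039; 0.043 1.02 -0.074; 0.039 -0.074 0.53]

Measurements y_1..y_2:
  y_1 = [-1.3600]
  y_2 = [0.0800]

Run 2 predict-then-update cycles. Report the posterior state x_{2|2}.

x_post = [0.5567, -0.1237, -3.1928]

step 1: x^-=[0.6494, -0.7304, -2.5587]  P^-=[0.5789 -0.2387 -0.0699; -0.2387 1.3772 -0.3442; -0.0699 -0.3442 1.1400]  S=[1.3883]  K=[0.4437; -0.4447; 0.1848]  nu=[-1.6072]  x^+=[-0.0637, -0.0156, -2.8558]  P^+=[0.3055 0.0352 -0.1838; 0.0352 1.1026 -0.2301; -0.1838 -0.2301 1.0926]
step 2: x^-=[0.3765, 0.1060, -3.2719]  P^-=[0.5522 -0.2214 -0.3379; -0.2214 1.4892 -0.5548; -0.3379 -0.5548 2.0320]  S=[1.3050]  K=[0.4035; -0.5142; 0.1772]  nu=[0.4466]  x^+=[0.5567, -0.1237, -3.1928]  P^+=[0.3397 0.0494 -0.4312; 0.0494 1.1441 -0.4359; -0.4312 -0.4359 1.9910]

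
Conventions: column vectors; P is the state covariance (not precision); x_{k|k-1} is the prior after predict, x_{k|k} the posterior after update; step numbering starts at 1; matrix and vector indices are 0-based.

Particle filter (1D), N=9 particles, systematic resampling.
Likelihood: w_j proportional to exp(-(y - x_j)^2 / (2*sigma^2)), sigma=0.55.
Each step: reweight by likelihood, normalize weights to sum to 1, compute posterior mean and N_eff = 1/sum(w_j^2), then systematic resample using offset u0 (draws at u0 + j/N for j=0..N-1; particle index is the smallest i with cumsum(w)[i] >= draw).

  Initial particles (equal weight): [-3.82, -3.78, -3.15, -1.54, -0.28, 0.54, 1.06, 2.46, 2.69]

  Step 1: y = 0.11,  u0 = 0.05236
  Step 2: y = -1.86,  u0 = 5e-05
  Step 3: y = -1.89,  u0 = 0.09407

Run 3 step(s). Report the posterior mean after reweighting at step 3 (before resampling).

post_mean = -0.2800

step 1: w=[0.0000, 0.0000, 0.0000, 0.0063, 0.4443, 0.4208, 0.1285, 0.0001, 0.0000]  mean=0.2295  Neff=2.5575  idx=[4, 4, 4, 4, 5, 5, 5, 5, 6]
step 2: w=[0.2489, 0.2489, 0.2489, 0.2489, 0.0011, 0.0011, 0.0011, 0.0011, 0.0000]  mean=-0.2763  Neff=4.0364  idx=[0, 0, 0, 1, 1, 2, 2, 3, 3]
step 3: w=[0.1111, 0.1111, 0.1111, 0.1111, 0.1111, 0.1111, 0.1111, 0.1111, 0.1111]  mean=-0.2800  Neff=9.0000  idx=[0, 1, 2, 3, 4, 5, 6, 7, 8]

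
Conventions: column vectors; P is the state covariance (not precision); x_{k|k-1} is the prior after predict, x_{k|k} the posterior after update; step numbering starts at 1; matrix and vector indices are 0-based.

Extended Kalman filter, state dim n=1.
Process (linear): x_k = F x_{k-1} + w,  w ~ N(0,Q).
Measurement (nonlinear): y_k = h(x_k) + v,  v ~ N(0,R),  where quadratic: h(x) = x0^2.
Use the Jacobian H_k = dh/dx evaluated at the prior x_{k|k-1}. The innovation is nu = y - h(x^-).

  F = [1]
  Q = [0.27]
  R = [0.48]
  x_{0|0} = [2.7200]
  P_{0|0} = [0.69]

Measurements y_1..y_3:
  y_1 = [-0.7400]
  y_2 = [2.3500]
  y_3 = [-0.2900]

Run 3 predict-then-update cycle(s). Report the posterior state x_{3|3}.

x_post = [0.7701]

step 1: x^-=[2.7200]  P^-=[0.9600]  H_jac=[5.4400]  S=[28.8899]  K=[0.1808]  nu=[-8.1384]  x^+=[1.2488]  P^+=[0.0160]
step 2: x^-=[1.2488]  P^-=[0.2860]  H_jac=[2.4977]  S=[2.2638]  K=[0.3155]  nu=[0.7904]  x^+=[1.4982]  P^+=[0.0606]
step 3: x^-=[1.4982]  P^-=[0.3306]  H_jac=[2.9964]  S=[3.4485]  K=[0.2873]  nu=[-2.5346]  x^+=[0.7701]  P^+=[0.0460]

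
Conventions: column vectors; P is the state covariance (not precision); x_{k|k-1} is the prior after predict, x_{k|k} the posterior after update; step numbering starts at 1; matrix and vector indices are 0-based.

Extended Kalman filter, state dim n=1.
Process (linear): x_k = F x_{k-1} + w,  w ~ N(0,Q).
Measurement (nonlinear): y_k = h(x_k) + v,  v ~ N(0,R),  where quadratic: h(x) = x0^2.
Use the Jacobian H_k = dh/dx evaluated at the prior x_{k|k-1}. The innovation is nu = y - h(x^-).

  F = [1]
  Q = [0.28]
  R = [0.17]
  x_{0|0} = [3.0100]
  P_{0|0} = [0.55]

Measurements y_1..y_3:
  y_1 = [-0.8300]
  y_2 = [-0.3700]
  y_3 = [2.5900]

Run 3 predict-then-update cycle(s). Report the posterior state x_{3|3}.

x_post = [1.9249]

step 1: x^-=[3.0100]  P^-=[0.8300]  H_jac=[6.0200]  S=[30.2495]  K=[0.1652]  nu=[-9.8901]  x^+=[1.3764]  P^+=[0.0047]
step 2: x^-=[1.3764]  P^-=[0.2847]  H_jac=[2.7527]  S=[2.3270]  K=[0.3367]  nu=[-2.2644]  x^+=[0.6139]  P^+=[0.0208]
step 3: x^-=[0.6139]  P^-=[0.3008]  H_jac=[1.2277]  S=[0.6234]  K=[0.5924]  nu=[2.2132]  x^+=[1.9249]  P^+=[0.0820]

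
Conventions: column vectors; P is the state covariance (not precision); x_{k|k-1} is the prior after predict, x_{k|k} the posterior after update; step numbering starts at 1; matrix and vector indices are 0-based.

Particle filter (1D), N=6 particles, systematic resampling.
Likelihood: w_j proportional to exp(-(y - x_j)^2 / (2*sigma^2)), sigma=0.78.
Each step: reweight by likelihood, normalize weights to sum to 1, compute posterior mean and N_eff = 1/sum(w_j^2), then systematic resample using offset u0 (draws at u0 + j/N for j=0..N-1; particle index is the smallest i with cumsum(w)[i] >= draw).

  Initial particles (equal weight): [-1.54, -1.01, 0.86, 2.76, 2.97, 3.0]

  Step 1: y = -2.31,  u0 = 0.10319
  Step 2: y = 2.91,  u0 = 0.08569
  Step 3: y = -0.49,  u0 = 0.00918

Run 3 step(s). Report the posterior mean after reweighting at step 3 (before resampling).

post_mean = -1.0100

step 1: w=[0.7111, 0.2886, 0.0003, 0.0000, 0.0000, 0.0000]  mean=-1.3863  Neff=1.6980  idx=[0, 0, 0, 0, 1, 1]
step 2: w=[0.0124, 0.0124, 0.0124, 0.0124, 0.4752, 0.4752]  mean=-1.0363  Neff=2.2113  idx=[4, 4, 4, 5, 5, 5]
step 3: w=[0.1667, 0.1667, 0.1667, 0.1667, 0.1667, 0.1667]  mean=-1.0100  Neff=6.0000  idx=[0, 1, 2, 3, 4, 5]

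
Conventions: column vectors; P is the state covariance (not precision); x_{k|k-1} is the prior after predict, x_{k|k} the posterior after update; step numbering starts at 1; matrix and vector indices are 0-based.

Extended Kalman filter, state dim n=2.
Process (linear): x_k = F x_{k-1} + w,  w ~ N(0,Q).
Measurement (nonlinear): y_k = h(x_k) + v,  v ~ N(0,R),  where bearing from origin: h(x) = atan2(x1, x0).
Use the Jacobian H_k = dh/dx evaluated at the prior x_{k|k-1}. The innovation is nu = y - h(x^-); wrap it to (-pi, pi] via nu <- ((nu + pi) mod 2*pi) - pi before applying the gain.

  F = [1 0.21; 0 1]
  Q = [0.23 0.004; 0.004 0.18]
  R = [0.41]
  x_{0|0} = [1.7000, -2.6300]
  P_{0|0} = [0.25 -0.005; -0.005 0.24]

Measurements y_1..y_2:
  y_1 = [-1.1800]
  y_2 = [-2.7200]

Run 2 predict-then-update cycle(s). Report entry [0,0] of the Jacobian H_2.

H_jac[0,0] = 0.3617

step 1: x^-=[1.1477, -2.6300]  P^-=[0.4885 0.0494; 0.0494 0.4200]  H_jac=[0.3194 0.1394]  S=[0.4724]  K=[0.3449; 0.1573]  nu=[-0.0207]  x^+=[1.1406, -2.6333]  P^+=[0.4323 0.0238; 0.0238 0.4083]
step 2: x^-=[0.5876, -2.6333]  P^-=[0.6903 0.1135; 0.1135 0.5883]  H_jac=[0.3617 0.0807]  S=[0.5108]  K=[0.5068; 0.1734]  nu=[-1.3687]  x^+=[-0.1061, -2.8705]  P^+=[0.5591 0.0686; 0.0686 0.5730]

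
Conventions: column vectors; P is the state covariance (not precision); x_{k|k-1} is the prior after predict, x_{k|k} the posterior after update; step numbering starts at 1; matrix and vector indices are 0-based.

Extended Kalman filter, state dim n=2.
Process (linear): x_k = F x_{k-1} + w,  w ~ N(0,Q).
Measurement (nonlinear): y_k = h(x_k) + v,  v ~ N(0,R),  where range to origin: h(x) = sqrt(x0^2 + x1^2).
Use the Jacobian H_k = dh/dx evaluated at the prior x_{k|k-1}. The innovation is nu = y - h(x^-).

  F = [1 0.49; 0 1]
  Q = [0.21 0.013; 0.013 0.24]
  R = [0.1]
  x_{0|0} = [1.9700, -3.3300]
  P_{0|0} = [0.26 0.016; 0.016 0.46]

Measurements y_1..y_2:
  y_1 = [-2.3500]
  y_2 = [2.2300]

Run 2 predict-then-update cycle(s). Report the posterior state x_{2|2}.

step 1: x^-=[0.3383, -3.3300]  P^-=[0.5961 0.2544; 0.2544 0.7000]  H_jac=[0.1011 -0.9949]  S=[0.7478]  K=[-0.2579; -0.8969]  nu=[-5.6971]  x^+=[1.8075, 1.7799]  P^+=[0.5464 0.0814; 0.0814 0.0984]
step 2: x^-=[2.6797, 1.7799]  P^-=[0.8598 0.1427; 0.1427 0.3384]  H_jac=[0.8330 0.5533]  S=[0.9317]  K=[0.8534; 0.3285]  nu=[-0.9870]  x^+=[1.8374, 1.4557]  P^+=[0.1812 -0.1186; -0.1186 0.2379]

x_post = [1.8374, 1.4557]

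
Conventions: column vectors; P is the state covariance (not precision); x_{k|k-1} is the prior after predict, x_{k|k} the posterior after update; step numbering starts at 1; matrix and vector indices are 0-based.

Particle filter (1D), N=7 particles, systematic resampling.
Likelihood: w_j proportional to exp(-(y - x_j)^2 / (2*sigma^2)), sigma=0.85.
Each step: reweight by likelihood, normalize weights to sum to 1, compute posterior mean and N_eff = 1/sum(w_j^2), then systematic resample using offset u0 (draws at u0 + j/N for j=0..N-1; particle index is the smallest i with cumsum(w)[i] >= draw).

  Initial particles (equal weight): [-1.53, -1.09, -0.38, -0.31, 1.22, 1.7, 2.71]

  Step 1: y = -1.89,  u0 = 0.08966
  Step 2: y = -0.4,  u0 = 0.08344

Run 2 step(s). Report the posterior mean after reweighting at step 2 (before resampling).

step 1: w=[0.4708, 0.3307, 0.1063, 0.0915, 0.0006, 0.0001, 0.0000]  mean=-1.1486  Neff=2.8516  idx=[0, 0, 0, 1, 1, 2, 3]
step 2: w=[0.0884, 0.0884, 0.0884, 0.1539, 0.1539, 0.2140, 0.2128]  mean=-0.8888  Neff=6.1753  idx=[0, 2, 3, 4, 5, 6, 6]

post_mean = -0.8888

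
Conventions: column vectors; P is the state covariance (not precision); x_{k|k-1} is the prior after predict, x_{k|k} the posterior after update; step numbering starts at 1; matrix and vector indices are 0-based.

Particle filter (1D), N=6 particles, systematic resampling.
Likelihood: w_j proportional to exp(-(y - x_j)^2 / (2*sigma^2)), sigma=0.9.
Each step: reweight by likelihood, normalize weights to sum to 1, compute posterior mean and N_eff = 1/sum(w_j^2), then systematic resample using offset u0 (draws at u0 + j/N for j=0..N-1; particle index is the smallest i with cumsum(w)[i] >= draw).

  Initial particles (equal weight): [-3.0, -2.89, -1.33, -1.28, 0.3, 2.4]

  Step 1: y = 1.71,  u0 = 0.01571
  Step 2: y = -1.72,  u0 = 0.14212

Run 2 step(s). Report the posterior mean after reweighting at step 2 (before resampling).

post_mean = 0.3015

step 1: w=[0.0000, 0.0000, 0.0032, 0.0038, 0.2803, 0.7127]  mean=1.7854  Neff=1.7049  idx=[4, 4, 5, 5, 5, 5]
step 2: w=[0.4997, 0.4997, 0.0002, 0.0002, 0.0002, 0.0002]  mean=0.3015  Neff=2.0028  idx=[0, 0, 0, 1, 1, 1]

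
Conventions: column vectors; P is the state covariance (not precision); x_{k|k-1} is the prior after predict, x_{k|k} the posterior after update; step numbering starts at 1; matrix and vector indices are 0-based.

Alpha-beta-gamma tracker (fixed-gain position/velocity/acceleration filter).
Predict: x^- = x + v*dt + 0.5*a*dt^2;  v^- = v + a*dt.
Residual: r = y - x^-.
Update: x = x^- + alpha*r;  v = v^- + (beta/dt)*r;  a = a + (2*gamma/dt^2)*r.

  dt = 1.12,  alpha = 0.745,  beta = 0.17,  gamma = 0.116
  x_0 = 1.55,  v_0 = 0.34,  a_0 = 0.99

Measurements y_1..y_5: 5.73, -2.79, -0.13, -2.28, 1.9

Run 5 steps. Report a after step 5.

step 1: x_pred=2.5517  r=3.1783  x^+=4.9195  v^+=1.9312  a^+=1.5778
step 2: x_pred=8.0721  r=-10.8621  x^+=-0.0202  v^+=2.0497  a^+=-0.4311
step 3: x_pred=2.0051  r=-2.1351  x^+=0.4144  v^+=1.2427  a^+=-0.8260
step 4: x_pred=1.2882  r=-3.5682  x^+=-1.3701  v^+=-0.2240  a^+=-1.4859
step 5: x_pred=-2.5529  r=4.4529  x^+=0.7645  v^+=-1.2123  a^+=-0.6624

a_post = -0.6624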